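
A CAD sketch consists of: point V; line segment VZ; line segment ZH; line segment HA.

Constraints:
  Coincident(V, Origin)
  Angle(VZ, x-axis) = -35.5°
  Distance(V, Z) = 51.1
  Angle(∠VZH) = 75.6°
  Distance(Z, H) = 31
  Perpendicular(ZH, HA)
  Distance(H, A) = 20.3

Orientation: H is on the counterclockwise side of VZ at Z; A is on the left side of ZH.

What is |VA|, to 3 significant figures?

34.5

∠VZH = 75.6°, so ZH runs at -35.5° + (180° − 75.6°) = 68.9° from the x-axis; with |ZH| = 31.0, H = Z + 31.0·(cos 68.9°, sin 68.9°) = (52.8, -0.752). ZH ⟂ HA; with |HA| = 20.3 on the left of ZH, A = H + 20.3·(-0.933, 0.360) = (33.8, 6.56). Then |VA| = |A − V| = 34.5.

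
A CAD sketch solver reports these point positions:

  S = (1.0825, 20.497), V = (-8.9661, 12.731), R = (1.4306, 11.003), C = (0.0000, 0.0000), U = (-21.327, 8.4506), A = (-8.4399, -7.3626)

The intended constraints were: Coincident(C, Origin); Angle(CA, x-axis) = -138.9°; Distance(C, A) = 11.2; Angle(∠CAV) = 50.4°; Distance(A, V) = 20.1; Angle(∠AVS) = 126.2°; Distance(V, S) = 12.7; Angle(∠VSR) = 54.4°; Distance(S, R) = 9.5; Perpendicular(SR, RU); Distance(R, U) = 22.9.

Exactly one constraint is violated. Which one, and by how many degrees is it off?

Perpendicular(SR, RU) — off by 4.30°.

C = (0.00, 0.00) ✓; CA at -138.9° ✓; |CA| = 11.20 ✓; ∠CAV = 50.40° ✓; |AV| = 20.10 ✓; ∠AVS = 126.2° ✓; |VS| = 12.70 ✓; ∠VSR = 54.40° ✓; |SR| = 9.500 ✓; ∠(SR, RU) = 85.70° ✗; |RU| = 22.90 ✓.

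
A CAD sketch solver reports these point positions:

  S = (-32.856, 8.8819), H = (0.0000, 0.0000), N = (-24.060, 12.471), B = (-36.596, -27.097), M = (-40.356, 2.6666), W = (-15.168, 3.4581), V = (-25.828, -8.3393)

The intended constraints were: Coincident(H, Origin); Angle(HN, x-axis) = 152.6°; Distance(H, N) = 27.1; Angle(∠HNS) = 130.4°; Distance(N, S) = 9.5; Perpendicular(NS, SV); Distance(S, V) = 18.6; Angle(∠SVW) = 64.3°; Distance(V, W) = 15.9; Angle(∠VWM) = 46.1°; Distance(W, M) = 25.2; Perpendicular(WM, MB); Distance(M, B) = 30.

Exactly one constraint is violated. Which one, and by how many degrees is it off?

Perpendicular(WM, MB) — off by 5.40°.

H = (0.00, 0.00) ✓; HN at 152.6° ✓; |HN| = 27.10 ✓; ∠HNS = 130.4° ✓; |NS| = 9.500 ✓; ∠(NS, SV) = 90.00° ✓; |SV| = 18.60 ✓; ∠SVW = 64.30° ✓; |VW| = 15.90 ✓; ∠VWM = 46.10° ✓; |WM| = 25.20 ✓; ∠(WM, MB) = 95.40° ✗; |MB| = 30.00 ✓.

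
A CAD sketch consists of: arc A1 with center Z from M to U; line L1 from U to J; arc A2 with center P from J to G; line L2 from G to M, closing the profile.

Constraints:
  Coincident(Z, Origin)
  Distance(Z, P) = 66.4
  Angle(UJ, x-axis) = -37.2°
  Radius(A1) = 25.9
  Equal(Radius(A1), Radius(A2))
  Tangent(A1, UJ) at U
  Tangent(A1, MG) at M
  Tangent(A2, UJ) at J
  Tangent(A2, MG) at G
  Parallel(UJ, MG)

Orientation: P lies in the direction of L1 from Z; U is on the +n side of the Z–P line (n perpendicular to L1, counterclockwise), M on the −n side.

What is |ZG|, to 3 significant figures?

71.3

Tangency of A1 to both parallel lines with radius 25.9 puts U and M at Z ± 25.9·n: U = (15.7, 20.6), M = (-15.7, -20.6). Equal radii place J and G the same way about P: J = P + 25.9·n = (68.5, -19.5), G = P − 25.9·n = (37.2, -60.8). Then |ZG| = |G − Z| = 71.3.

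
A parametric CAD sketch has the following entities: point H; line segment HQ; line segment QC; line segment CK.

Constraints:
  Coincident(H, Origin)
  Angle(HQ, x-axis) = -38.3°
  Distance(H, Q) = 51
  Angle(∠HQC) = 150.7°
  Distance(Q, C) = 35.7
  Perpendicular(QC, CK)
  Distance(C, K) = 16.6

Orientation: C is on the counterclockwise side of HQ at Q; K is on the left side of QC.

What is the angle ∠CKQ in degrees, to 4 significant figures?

65.06°

H is at the origin; HQ runs at -38.3° with length 51.0, so Q = 51.0·(cos -38.3°, sin -38.3°) = (40.02, -31.61). ∠HQC = 150.7°, so QC runs at -38.3° + (180° − 150.7°) = -9.000° from the x-axis; with |QC| = 35.7, C = Q + 35.7·(cos -9.000°, sin -9.000°) = (75.28, -37.19). The perpendicularity gives CK at right angles to QC; with |CK| = 16.6 on the left of QC, K = C + 16.6·(0.1564, 0.9877) = (77.88, -20.80). Then cos ∠CKQ = KC·KQ / (|KC||KQ|), giving 65.06°.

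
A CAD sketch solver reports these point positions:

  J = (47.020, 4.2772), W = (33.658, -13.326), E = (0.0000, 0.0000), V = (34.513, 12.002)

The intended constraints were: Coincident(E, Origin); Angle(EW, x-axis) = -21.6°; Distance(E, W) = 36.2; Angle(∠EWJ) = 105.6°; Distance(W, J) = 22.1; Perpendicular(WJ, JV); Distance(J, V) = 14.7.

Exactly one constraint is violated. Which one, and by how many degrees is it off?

Perpendicular(WJ, JV) — off by 5.50°.

E = (0.00, 0.00) ✓; EW at -21.60° ✓; |EW| = 36.20 ✓; ∠EWJ = 105.6° ✓; |WJ| = 22.10 ✓; ∠(WJ, JV) = 95.50° ✗; |JV| = 14.70 ✓.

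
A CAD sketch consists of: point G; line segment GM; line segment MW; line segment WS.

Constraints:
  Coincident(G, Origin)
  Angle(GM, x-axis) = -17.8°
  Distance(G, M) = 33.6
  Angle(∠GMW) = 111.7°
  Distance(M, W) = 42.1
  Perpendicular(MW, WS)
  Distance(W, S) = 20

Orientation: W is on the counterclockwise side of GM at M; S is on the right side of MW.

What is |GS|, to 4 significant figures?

74.81

∠GMW = 111.7°, so MW runs at -17.8° + (180° − 111.7°) = 50.50° from the x-axis; with |MW| = 42.1, W = M + 42.1·(cos 50.50°, sin 50.50°) = (58.77, 22.21). MW ⟂ WS; with |WS| = 20.0 on the right of MW, S = W + 20.0·(0.7716, -0.6361) = (74.20, 9.492). Then |GS| = |S − G| = 74.81.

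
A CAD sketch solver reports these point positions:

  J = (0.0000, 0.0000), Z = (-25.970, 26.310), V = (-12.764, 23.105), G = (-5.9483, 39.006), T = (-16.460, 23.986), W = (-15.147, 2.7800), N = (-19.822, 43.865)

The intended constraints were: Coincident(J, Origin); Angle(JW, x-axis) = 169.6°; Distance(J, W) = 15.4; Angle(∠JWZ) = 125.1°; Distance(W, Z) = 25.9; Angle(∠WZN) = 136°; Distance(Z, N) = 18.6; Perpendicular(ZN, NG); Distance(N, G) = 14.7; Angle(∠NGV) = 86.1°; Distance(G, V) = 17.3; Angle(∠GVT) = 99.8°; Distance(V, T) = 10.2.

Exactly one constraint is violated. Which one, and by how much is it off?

Distance(V, T) = 10.2 — off by 6.40.

J = (0.00, 0.00) ✓; JW at 169.6° ✓; |JW| = 15.40 ✓; ∠JWZ = 125.1° ✓; |WZ| = 25.90 ✓; ∠WZN = 136.0° ✓; |ZN| = 18.60 ✓; ∠(ZN, NG) = 90.00° ✓; |NG| = 14.70 ✓; ∠NGV = 86.10° ✓; |GV| = 17.30 ✓; ∠GVT = 99.79° ✓; |VT| = 3.800 ✗.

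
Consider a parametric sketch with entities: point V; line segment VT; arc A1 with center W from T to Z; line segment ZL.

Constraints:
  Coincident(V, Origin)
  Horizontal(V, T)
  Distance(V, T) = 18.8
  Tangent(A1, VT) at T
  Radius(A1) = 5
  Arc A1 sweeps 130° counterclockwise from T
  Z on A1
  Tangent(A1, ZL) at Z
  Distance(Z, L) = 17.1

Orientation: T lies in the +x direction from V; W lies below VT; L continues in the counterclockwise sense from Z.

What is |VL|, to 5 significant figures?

33.589

V is at the origin; VT is horizontal with |VT| = 18.8 and T on the +x side, so T = (18.800, 0.0000). The tangent condition forces WT to be normal to VT, so W = T + (0, -5) = (18.800, -5.0000). On A1, T sits at bearing 90° from W; a 130° counterclockwise sweep puts Z at bearing 220°, so Z = W + 5.0·(cos 220°, sin 220°) = (14.970, -8.2139). Tangency of A1 to ZL means the radius WZ is perpendicular to ZL, so ZL runs along (−sin 220°, cos 220°); with |ZL| = 17.1, L = (25.961, -21.313). Then |VL| = |L − V| = 33.589.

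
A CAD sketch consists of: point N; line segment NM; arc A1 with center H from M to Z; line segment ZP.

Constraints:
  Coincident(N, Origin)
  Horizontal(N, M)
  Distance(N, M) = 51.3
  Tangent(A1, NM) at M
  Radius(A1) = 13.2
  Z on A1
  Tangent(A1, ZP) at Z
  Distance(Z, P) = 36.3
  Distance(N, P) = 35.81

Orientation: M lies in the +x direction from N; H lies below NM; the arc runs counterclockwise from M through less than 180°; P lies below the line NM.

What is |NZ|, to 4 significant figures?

41.71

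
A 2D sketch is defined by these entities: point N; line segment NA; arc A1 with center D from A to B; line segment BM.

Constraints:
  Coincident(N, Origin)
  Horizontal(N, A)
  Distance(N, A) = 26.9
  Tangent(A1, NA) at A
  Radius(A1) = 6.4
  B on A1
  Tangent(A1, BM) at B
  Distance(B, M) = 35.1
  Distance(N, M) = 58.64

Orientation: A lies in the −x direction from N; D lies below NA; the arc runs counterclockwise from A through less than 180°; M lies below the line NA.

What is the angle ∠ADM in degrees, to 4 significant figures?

148.1°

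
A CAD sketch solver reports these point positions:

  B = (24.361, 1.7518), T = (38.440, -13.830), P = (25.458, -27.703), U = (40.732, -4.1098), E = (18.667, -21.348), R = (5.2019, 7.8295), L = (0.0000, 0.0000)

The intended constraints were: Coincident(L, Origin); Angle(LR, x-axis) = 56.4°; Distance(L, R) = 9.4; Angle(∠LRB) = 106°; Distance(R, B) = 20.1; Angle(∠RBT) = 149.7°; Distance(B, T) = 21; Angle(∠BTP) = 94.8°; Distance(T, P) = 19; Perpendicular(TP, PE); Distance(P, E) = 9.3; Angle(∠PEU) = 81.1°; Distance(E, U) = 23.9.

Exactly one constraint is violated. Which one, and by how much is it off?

Distance(E, U) = 23.9 — off by 4.10.

L = (0.00, 0.00) ✓; LR at 56.40° ✓; |LR| = 9.400 ✓; ∠LRB = 106.0° ✓; |RB| = 20.10 ✓; ∠RBT = 149.7° ✓; |BT| = 21.00 ✓; ∠BTP = 94.80° ✓; |TP| = 19.00 ✓; ∠(TP, PE) = 90.00° ✓; |PE| = 9.301 ✓; ∠PEU = 81.10° ✓; |EU| = 28.00 ✗.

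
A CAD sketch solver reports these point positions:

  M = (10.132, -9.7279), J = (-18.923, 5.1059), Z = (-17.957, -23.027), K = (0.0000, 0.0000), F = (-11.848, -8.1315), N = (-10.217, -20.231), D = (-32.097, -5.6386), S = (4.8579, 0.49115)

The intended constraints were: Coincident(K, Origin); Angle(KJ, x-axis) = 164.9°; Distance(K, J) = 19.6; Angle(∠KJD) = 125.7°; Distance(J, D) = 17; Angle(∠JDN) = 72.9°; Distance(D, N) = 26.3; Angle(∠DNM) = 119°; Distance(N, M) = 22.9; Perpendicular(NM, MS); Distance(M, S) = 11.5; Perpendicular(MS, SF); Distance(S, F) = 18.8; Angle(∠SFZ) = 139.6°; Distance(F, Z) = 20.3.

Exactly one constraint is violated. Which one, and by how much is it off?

Distance(F, Z) = 20.3 — off by 4.20.

K = (0.00, 0.00) ✓; KJ at 164.9° ✓; |KJ| = 19.60 ✓; ∠KJD = 125.7° ✓; |JD| = 17.00 ✓; ∠JDN = 72.90° ✓; |DN| = 26.30 ✓; ∠DNM = 119.0° ✓; |NM| = 22.90 ✓; ∠(NM, MS) = 90.00° ✓; |MS| = 11.50 ✓; ∠(MS, SF) = 90.00° ✓; |SF| = 18.80 ✓; ∠SFZ = 139.6° ✓; |FZ| = 16.10 ✗.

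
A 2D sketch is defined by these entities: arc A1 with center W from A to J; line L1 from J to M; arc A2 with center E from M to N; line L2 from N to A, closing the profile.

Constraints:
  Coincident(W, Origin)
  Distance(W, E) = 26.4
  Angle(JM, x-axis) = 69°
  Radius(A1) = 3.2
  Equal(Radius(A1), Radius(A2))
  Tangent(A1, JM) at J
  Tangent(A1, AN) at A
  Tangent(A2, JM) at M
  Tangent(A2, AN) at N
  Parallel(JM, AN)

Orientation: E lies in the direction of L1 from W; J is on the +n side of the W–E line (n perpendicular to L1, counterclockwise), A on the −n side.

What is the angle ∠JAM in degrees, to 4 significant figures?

76.37°

Tangency of A1 to both parallel lines with radius 3.2 puts J and A at W ± 3.2·n: J = (-2.987, 1.147), A = (2.987, -1.147). Equal radii place M and N the same way about E: M = E + 3.2·n = (6.473, 25.79), N = E − 3.2·n = (12.45, 23.50). Then cos ∠JAM = AJ·AM / (|AJ||AM|), giving 76.37°.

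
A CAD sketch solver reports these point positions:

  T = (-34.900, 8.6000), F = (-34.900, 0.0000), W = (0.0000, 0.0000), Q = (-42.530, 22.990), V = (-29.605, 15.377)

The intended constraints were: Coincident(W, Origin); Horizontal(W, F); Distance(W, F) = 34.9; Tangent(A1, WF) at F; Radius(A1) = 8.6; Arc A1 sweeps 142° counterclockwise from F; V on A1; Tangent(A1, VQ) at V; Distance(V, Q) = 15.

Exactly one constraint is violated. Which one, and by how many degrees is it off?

Tangent(A1, VQ) at V — off by 7.50°.

W = (0.00, 0.00) ✓; W.y = 0.00, F.y = 0.00 ✓; |WF| = 34.90 ✓; ∠(TF, FW) = 90.00° ✓; |TF| = 8.600 ✓; bearing(T→V) − bearing(T→F) = 142.0° ✓; |TV| = 8.600 ✓; ∠(TV, VQ) = 82.50° ✗; |VQ| = 15.00 ✓.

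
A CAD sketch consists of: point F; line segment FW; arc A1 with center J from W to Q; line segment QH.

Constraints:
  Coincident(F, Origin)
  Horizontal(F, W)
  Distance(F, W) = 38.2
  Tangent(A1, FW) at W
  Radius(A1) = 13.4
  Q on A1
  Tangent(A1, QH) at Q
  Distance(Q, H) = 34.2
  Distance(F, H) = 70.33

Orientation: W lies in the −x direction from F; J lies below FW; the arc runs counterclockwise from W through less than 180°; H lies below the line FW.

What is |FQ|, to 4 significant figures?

53.28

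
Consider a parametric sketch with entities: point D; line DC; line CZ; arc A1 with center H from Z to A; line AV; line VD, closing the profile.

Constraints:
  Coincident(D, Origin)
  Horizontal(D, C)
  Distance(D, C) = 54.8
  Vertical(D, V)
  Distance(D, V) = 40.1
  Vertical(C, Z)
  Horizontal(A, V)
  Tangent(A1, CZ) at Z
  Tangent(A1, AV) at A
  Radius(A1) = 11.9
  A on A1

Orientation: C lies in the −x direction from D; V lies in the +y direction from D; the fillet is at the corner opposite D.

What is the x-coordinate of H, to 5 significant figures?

-42.900

D is at the origin; D and C share the same y with |DC| = 54.8 and C on the −x side, so C = (-54.800, 0.0000). DV is vertical with |DV| = 40.1 and V on the +y side, so V = (0.0000, 40.100). The virtual corner opposite D is at (-54.800, 40.100). The tangent condition forces HZ to be normal to CZ and the tangent condition forces HA to be normal to AV, with radius 11.9, so the center H sits 11.9 in from both sides at H = (-42.900, 28.200). So H.x = -42.900.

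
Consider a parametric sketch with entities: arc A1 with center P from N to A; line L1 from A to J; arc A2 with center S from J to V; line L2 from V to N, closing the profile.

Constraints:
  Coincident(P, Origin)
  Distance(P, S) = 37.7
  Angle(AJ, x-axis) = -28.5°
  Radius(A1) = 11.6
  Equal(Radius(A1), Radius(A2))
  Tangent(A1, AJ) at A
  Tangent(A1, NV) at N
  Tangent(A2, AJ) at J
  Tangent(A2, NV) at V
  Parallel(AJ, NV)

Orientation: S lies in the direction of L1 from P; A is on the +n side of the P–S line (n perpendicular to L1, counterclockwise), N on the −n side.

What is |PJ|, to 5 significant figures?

39.444

The slot axis is L1's direction at -28.5°, so u = (cos -28.5°, sin -28.5°) = (0.87882, -0.47716) and n = (−sin -28.5°, cos -28.5°) = (0.47716, 0.87882). P is at the origin and S lies 37.7 along u from P, so S = 37.7·u = (33.131, -17.989). Tangency of A1 to both parallel lines with radius 11.6 puts A and N at P ± 11.6·n: A = (5.5350, 10.194), N = (-5.5350, -10.194). Equal radii place J and V the same way about S: J = S + 11.6·n = (38.666, -7.7946), V = S − 11.6·n = (27.596, -28.183). Then |PJ| = |J − P| = 39.444.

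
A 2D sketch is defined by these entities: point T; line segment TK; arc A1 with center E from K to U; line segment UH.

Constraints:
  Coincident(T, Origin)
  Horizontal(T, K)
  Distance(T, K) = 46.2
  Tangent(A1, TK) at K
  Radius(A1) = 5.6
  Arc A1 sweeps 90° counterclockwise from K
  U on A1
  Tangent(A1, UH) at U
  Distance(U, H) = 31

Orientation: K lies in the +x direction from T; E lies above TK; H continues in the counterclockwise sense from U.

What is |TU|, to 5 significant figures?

52.102

T is at the origin; TK is horizontal with |TK| = 46.2 and K on the +x side, so K = (46.200, 0.0000). Tangency of A1 to TK means the radius EK is perpendicular to TK, so E = K + (0, 5.6) = (46.200, 5.6000). On A1, K sits at bearing -90° from E; a 90° counterclockwise sweep puts U at bearing 0°, so U = E + 5.6·(cos 0°, sin 0°) = (51.800, 5.6000). Then |TU| = |U − T| = 52.102.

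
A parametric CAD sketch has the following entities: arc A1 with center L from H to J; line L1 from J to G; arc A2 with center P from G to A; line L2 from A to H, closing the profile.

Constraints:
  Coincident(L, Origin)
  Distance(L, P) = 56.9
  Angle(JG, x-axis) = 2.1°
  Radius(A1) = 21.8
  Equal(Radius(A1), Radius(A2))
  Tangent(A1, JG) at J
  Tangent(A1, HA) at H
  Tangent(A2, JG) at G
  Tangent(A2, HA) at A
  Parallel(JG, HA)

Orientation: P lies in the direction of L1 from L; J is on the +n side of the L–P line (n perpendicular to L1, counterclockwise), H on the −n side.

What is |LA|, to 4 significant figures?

60.93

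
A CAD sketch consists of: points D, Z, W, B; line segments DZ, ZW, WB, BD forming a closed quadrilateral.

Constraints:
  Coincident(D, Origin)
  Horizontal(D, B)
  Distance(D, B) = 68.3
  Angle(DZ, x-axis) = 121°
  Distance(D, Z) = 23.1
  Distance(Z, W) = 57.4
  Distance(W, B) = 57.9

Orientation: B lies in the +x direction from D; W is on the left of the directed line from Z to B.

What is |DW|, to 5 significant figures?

61.729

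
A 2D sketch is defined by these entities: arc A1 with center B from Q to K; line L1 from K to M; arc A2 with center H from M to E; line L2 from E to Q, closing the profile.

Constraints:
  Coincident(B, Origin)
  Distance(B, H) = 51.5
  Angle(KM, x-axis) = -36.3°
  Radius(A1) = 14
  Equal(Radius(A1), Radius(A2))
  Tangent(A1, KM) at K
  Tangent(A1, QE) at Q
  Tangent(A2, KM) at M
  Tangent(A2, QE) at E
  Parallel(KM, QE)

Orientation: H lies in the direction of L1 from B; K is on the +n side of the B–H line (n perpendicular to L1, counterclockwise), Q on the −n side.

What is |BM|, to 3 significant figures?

53.4

The slot axis is L1's direction at -36.3°, so u = (cos -36.3°, sin -36.3°) = (0.806, -0.592) and n = (−sin -36.3°, cos -36.3°) = (0.592, 0.806). B is at the origin and H lies 51.5 along u from B, so H = 51.5·u = (41.5, -30.5). Tangency of A1 to both parallel lines with radius 14.0 puts K and Q at B ± 14.0·n: K = (8.29, 11.3), Q = (-8.29, -11.3). Equal radii place M and E the same way about H: M = H + 14.0·n = (49.8, -19.2), E = H − 14.0·n = (33.2, -41.8). Then |BM| = |M − B| = 53.4.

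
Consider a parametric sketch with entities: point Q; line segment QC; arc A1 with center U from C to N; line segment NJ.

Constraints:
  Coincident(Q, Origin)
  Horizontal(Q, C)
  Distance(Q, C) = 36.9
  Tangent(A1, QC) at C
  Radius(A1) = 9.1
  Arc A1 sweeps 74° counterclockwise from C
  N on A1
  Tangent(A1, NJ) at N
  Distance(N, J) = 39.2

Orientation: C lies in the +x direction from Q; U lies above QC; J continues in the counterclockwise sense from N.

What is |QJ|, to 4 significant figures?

71.74

Q is at the origin; Q and C share the same y with |QC| = 36.9 and C on the +x side, so C = (36.90, 0.000). Tangency of A1 to QC means the radius UC is perpendicular to QC, so U = C + (0, 9.1) = (36.90, 9.100). On A1, C sits at bearing -90° from U; a 74° counterclockwise sweep puts N at bearing -16°, so N = U + 9.1·(cos -16°, sin -16°) = (45.65, 6.592). The tangent condition forces UN to be normal to NJ, so NJ runs along (−sin -16°, cos -16°); with |NJ| = 39.2, J = (56.45, 44.27). Then |QJ| = |J − Q| = 71.74.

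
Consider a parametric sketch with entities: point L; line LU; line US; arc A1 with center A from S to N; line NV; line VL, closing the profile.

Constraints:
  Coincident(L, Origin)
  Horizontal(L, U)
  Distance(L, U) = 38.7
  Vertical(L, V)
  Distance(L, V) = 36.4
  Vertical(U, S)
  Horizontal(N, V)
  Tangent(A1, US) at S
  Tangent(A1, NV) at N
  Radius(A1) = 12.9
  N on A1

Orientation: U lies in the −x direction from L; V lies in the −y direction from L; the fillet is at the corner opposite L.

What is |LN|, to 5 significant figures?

44.616

L is at the origin; L and U share the same y with |LU| = 38.7 and U on the −x side, so U = (-38.700, 0.0000). LV is vertical with |LV| = 36.4 and V on the −y side, so V = (0.0000, -36.400). The virtual corner opposite L is at (-38.700, -36.400). Tangency of A1 to US means the radius AS is perpendicular to US and the tangent condition forces AN to be normal to NV, with radius 12.9, so the center A sits 12.9 in from both sides at A = (-25.800, -23.500). That places the tangent points at S = (-38.700, -23.500) on US and N = (-25.800, -36.400) on NV. Then |LN| = |N − L| = 44.616.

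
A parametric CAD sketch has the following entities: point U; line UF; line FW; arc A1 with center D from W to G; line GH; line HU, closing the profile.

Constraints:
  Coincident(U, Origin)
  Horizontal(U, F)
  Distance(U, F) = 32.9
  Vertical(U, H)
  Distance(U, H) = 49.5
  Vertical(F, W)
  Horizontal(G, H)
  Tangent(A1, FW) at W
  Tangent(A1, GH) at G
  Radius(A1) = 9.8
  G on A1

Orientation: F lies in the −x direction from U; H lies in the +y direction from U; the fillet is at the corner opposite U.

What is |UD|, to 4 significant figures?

45.93

U and H share the same x with |UH| = 49.5 and H on the +y side, so H = (0.000, 49.50). The virtual corner opposite U is at (-32.90, 49.50). The tangent condition forces DW to be normal to FW and since A1 is tangent to GH there, DG ⟂ GH, with radius 9.8, so the center D sits 9.8 in from both sides at D = (-23.10, 39.70). Then |UD| = |D − U| = 45.93.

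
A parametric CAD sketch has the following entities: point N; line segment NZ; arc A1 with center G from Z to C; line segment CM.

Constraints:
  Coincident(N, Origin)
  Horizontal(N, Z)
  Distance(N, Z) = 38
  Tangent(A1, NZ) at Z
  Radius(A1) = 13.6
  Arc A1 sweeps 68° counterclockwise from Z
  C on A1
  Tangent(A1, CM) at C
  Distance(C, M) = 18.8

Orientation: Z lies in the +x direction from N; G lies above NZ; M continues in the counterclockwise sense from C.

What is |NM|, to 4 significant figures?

63.22

On A1, Z sits at bearing -90° from G; a 68° counterclockwise sweep puts C at bearing -22°, so C = G + 13.6·(cos -22°, sin -22°) = (50.61, 8.505). The tangent condition forces GC to be normal to CM, so CM runs along (−sin -22°, cos -22°); with |CM| = 18.8, M = (57.65, 25.94). Then |NM| = |M − N| = 63.22.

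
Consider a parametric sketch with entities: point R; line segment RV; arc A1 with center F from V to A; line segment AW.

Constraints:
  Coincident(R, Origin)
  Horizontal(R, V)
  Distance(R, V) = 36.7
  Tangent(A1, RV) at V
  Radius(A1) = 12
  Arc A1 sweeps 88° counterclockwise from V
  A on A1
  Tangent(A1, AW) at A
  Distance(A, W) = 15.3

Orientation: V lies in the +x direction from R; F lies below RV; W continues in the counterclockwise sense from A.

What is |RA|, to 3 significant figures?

27.3

R is at the origin; R and V share the same y with |RV| = 36.7 and V on the +x side, so V = (36.7, 0.00). Tangency of A1 to RV means the radius FV is perpendicular to RV, so F = V + (0, -12) = (36.7, -12.0). On A1, V sits at bearing 90° from F; an 88° counterclockwise sweep puts A at bearing 178°, so A = F + 12.0·(cos 178°, sin 178°) = (24.7, -11.6). Then |RA| = |A − R| = 27.3.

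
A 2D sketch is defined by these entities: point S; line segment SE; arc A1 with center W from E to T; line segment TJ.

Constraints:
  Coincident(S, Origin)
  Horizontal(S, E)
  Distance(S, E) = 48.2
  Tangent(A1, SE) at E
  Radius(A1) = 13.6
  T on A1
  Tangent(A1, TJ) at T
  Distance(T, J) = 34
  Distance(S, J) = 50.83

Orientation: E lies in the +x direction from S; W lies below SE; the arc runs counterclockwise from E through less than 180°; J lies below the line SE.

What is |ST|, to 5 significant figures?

36.489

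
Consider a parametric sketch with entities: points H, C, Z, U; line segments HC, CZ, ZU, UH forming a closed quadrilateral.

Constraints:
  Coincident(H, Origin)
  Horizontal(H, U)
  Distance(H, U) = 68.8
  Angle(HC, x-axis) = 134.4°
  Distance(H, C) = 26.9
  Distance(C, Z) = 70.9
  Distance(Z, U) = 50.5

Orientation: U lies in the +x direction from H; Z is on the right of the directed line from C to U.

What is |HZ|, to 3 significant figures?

44.0

H is at the origin; HU is horizontal with |HU| = 68.8 and U in +x, so U = (68.8, 0). HC runs at 134.4° with |HC| = 26.9, so C = (-18.8, 19.2). Z is determined by |CZ| = 70.9 and |ZU| = 50.5 together: it lies at the intersection of circle(C, 70.9) and circle(U, 50.5). With |CU| = 89.7, the foot of the radical line on CU is 58.7 from C and the perpendicular offset is √(70.9² − 58.7²) = 39.8. Taking the right-of-CU solution: Z = (29.9, -32.3).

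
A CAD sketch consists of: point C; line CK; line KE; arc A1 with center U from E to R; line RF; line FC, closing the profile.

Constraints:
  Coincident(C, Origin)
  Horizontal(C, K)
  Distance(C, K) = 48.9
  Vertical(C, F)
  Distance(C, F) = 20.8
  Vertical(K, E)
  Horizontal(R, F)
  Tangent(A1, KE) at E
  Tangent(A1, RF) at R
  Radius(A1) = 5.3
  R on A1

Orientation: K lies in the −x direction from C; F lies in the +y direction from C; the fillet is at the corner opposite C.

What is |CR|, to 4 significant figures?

48.31

The virtual corner opposite C is at (-48.90, 20.80). Tangency of A1 to KE means the radius UE is perpendicular to KE and tangency of A1 to RF means the radius UR is perpendicular to RF, with radius 5.3, so the center U sits 5.3 in from both sides at U = (-43.60, 15.50). That places the tangent points at E = (-48.90, 15.50) on KE and R = (-43.60, 20.80) on RF. Then |CR| = |R − C| = 48.31.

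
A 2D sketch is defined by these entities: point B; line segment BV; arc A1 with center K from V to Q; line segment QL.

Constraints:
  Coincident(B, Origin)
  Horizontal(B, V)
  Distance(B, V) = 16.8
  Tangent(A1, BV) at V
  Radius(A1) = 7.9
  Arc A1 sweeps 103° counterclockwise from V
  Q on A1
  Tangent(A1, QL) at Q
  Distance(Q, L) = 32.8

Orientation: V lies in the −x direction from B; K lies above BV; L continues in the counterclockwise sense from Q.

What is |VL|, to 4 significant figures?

41.64

B is at the origin; B and V share the same y with |BV| = 16.8 and V on the −x side, so V = (-16.80, 0.000). Tangency of A1 to BV means the radius KV is perpendicular to BV, so K = V + (0, 7.9) = (-16.80, 7.900). On A1, V sits at bearing -90° from K; a 103° counterclockwise sweep puts Q at bearing 13°, so Q = K + 7.9·(cos 13°, sin 13°) = (-9.102, 9.677). The tangent condition forces KQ to be normal to QL, so QL runs along (−sin 13°, cos 13°); with |QL| = 32.8, L = (-16.48, 41.64). Then |VL| = |L − V| = 41.64.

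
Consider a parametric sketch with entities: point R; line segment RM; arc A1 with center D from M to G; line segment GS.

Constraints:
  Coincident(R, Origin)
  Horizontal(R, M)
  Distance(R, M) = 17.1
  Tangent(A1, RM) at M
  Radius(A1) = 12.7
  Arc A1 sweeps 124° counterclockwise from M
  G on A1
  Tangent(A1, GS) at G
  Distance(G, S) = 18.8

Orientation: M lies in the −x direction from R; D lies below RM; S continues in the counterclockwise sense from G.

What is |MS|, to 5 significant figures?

35.388

R is at the origin; RM is horizontal with |RM| = 17.1 and M on the −x side, so M = (-17.100, 0.0000). The tangent condition forces DM to be normal to RM, so D = M + (0, -12.7) = (-17.100, -12.700). On A1, M sits at bearing 90° from D; a 124° counterclockwise sweep puts G at bearing 214°, so G = D + 12.7·(cos 214°, sin 214°) = (-27.629, -19.802). The tangent condition forces DG to be normal to GS, so GS runs along (−sin 214°, cos 214°); with |GS| = 18.8, S = (-17.116, -35.388). Then |MS| = |S − M| = 35.388.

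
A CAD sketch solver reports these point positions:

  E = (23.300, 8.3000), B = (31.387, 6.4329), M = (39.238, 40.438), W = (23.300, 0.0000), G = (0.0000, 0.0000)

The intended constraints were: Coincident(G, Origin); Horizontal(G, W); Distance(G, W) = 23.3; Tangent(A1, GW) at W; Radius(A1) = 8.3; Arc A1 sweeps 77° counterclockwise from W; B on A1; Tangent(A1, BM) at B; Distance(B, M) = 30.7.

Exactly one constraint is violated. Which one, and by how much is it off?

Distance(B, M) = 30.7 — off by 4.20.

G = (0.00, 0.00) ✓; G.y = 0.00, W.y = 0.00 ✓; |GW| = 23.30 ✓; ∠(EW, WG) = 90.00° ✓; |EW| = 8.300 ✓; bearing(E→B) − bearing(E→W) = 77.00° ✓; |EB| = 8.300 ✓; ∠(EB, BM) = 90.00° ✓; |BM| = 34.90 ✗.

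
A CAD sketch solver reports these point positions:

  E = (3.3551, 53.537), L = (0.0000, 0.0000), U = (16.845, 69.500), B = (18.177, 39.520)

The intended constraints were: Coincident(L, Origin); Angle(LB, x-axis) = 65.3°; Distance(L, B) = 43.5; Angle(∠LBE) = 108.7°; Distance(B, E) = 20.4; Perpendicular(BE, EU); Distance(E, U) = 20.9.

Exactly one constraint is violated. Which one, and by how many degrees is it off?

Perpendicular(BE, EU) — off by 3.20°.

L = (0.00, 0.00) ✓; LB at 65.30° ✓; |LB| = 43.50 ✓; ∠LBE = 108.7° ✓; |BE| = 20.40 ✓; ∠(BE, EU) = 86.80° ✗; |EU| = 20.90 ✓.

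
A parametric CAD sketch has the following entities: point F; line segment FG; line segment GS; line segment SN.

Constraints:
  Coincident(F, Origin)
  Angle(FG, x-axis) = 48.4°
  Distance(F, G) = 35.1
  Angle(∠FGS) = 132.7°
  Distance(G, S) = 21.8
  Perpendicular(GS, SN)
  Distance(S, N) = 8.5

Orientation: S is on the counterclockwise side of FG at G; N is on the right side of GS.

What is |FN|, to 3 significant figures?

57.1

F is at the origin; FG runs at 48.4° with length 35.1, so G = 35.1·(cos 48.4°, sin 48.4°) = (23.3, 26.2). ∠FGS = 132.7°, so GS runs at 48.4° + (180° − 132.7°) = 95.7° from the x-axis; with |GS| = 21.8, S = G + 21.8·(cos 95.7°, sin 95.7°) = (21.1, 47.9). GS ⟂ SN; with |SN| = 8.5 on the right of GS, N = S + 8.5·(0.995, 0.0993) = (29.6, 48.8). Then |FN| = |N − F| = 57.1.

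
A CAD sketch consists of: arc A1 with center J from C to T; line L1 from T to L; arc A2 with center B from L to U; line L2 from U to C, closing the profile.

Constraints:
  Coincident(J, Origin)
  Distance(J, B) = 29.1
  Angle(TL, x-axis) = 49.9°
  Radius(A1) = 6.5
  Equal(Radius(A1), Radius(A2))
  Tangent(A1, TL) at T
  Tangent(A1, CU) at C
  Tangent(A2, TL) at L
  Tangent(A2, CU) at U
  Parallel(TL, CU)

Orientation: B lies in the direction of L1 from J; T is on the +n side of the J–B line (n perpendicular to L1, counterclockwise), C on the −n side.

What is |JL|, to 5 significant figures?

29.817

The slot axis is L1's direction at 49.9°, so u = (cos 49.9°, sin 49.9°) = (0.64412, 0.76492) and n = (−sin 49.9°, cos 49.9°) = (-0.76492, 0.64412). J is at the origin and B lies 29.1 along u from J, so B = 29.1·u = (18.744, 22.259). Tangency of A1 to both parallel lines with radius 6.5 puts T and C at J ± 6.5·n: T = (-4.9720, 4.1868), C = (4.9720, -4.1868). Equal radii place L and U the same way about B: L = B + 6.5·n = (13.772, 26.446), U = B − 6.5·n = (23.716, 18.072). Then |JL| = |L − J| = 29.817.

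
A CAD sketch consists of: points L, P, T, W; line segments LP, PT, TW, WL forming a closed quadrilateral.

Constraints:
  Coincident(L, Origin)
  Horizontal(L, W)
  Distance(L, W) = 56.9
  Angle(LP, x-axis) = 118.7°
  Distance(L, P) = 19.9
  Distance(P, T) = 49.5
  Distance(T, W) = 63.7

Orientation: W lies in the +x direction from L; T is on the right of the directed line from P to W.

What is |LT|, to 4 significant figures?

30.89

L is at the origin; LW is horizontal with |LW| = 56.9 and W in +x, so W = (56.9, 0). LP runs at 118.7° with |LP| = 19.9, so P = (-9.556, 17.46). T is determined by |PT| = 49.5 and |TW| = 63.7 together: it lies at the intersection of circle(P, 49.5) and circle(W, 63.7). With |PW| = 68.71, the foot of the radical line on PW is 22.66 from P and the perpendicular offset is √(49.5² − 22.66²) = 44.01. Taking the right-of-PW solution: T = (1.178, -30.87).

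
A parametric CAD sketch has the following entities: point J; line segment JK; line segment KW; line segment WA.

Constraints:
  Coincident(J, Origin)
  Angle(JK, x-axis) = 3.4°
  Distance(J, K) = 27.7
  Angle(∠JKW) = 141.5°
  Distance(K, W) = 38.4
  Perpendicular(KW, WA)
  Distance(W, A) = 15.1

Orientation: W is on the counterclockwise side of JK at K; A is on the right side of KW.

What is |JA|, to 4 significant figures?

68.23

J is at the origin; JK runs at 3.4° with length 27.7, so K = 27.7·(cos 3.4°, sin 3.4°) = (27.65, 1.643). ∠JKW = 141.5°, so KW runs at 3.4° + (180° − 141.5°) = 41.90° from the x-axis; with |KW| = 38.4, W = K + 38.4·(cos 41.90°, sin 41.90°) = (56.23, 27.29). KW is perpendicular to WA; with |WA| = 15.1 on the right of KW, A = W + 15.1·(0.6678, -0.7443) = (66.32, 16.05). Then |JA| = |A − J| = 68.23.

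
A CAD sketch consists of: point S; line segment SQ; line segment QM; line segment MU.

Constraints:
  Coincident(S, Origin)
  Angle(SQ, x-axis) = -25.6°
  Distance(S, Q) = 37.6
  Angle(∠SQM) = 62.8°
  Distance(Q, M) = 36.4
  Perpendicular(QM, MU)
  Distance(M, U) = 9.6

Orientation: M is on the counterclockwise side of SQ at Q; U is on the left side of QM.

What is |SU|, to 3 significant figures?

30.6

S is at the origin; SQ runs at -25.6° with length 37.6, so Q = 37.6·(cos -25.6°, sin -25.6°) = (33.9, -16.2). ∠SQM = 62.8°, so QM runs at -25.6° + (180° − 62.8°) = 91.6° from the x-axis; with |QM| = 36.4, M = Q + 36.4·(cos 91.6°, sin 91.6°) = (32.9, 20.1). QM ⟂ MU; with |MU| = 9.6 on the left of QM, U = M + 9.6·(-1.00, -0.0279) = (23.3, 19.9). Then |SU| = |U − S| = 30.6.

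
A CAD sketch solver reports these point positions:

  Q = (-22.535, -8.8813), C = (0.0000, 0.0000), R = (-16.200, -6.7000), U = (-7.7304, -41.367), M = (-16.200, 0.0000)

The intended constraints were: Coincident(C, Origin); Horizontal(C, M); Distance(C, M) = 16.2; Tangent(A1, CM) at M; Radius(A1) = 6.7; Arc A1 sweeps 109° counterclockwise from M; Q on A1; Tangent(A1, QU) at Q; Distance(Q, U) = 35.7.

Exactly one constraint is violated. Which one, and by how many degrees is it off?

Tangent(A1, QU) at Q — off by 5.50°.

C = (0.00, 0.00) ✓; C.y = 0.00, M.y = 0.00 ✓; |CM| = 16.20 ✓; ∠(RM, MC) = 90.00° ✓; |RM| = 6.700 ✓; bearing(R→Q) − bearing(R→M) = 109.0° ✓; |RQ| = 6.700 ✓; ∠(RQ, QU) = 84.50° ✗; |QU| = 35.70 ✓.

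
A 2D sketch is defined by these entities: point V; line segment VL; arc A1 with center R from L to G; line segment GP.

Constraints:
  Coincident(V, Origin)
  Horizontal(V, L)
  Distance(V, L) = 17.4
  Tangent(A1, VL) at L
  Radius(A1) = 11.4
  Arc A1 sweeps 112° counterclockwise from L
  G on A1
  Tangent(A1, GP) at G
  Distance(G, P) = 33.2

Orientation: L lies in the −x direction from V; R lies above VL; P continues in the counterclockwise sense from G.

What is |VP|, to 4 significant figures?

50.29

V is at the origin; VL is horizontal with |VL| = 17.4 and L on the −x side, so L = (-17.40, 0.000). A1 meets VL tangentially, so RL is at right angles to VL, so R = L + (0, 11.4) = (-17.40, 11.40). On A1, L sits at bearing -90° from R; a 112° counterclockwise sweep puts G at bearing 22°, so G = R + 11.4·(cos 22°, sin 22°) = (-6.830, 15.67). A1 meets GP tangentially, so RG is at right angles to GP, so GP runs along (−sin 22°, cos 22°); with |GP| = 33.2, P = (-19.27, 46.45). Then |VP| = |P − V| = 50.29.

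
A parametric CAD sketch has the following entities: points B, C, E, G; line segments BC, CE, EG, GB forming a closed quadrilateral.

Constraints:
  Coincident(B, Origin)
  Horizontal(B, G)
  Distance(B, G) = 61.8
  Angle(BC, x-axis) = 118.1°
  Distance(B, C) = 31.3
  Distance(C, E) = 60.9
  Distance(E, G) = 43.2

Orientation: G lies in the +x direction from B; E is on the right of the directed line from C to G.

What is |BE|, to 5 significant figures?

30.702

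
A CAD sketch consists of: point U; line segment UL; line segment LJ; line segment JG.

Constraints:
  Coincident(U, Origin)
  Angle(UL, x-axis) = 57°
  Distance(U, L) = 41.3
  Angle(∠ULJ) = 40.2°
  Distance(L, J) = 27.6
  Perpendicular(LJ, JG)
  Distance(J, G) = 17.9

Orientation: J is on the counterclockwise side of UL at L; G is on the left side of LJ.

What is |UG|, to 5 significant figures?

9.6049

U is at the origin; UL runs at 57.0° with length 41.3, so L = 41.3·(cos 57.0°, sin 57.0°) = (22.494, 34.637). ∠ULJ = 40.2°, so LJ runs at 57.0° + (180° − 40.2°) = 196.80° from the x-axis; with |LJ| = 27.6, J = L + 27.6·(cos 196.80°, sin 196.80°) = (-3.9284, 26.660). The perpendicularity gives JG at right angles to LJ; with |JG| = 17.9 on the left of LJ, G = J + 17.9·(0.28903, -0.95732) = (1.2452, 9.5238). Then |UG| = |G − U| = 9.6049.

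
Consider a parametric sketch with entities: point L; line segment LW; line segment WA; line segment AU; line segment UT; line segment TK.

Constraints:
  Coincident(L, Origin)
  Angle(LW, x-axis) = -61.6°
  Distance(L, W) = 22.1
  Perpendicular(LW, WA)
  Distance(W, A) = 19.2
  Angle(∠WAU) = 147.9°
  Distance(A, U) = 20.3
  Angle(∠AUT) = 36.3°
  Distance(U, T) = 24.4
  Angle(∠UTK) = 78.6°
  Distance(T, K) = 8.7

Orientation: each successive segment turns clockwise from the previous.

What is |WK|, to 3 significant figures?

13.7

L is at the origin; LW runs at -61.6° with length 22.1, so W = (10.5, -19.4). LW ⟂ WA, so WA runs at -152°; with |WA| = 19.2, A = (-6.38, -28.6). ∠WAU = 147.9° gives AU at 176° from the x-axis; with |AU| = 20.3, U = (-26.6, -27.3). ∠AUT = 36.3° gives UT at 32.6° from the x-axis; with |UT| = 24.4, T = (-6.08, -14.1). ∠UTK = 78.6° gives TK at -68.8° from the x-axis; with |TK| = 8.7, K = (-2.93, -22.2). Then |WK| = |K − W| = 13.7.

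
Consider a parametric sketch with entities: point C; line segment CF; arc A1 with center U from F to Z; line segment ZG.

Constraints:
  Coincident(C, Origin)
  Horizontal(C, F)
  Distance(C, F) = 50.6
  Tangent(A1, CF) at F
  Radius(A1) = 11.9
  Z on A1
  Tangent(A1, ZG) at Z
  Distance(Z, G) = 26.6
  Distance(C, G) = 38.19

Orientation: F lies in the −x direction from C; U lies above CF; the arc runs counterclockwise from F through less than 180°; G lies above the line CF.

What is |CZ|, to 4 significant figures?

40.96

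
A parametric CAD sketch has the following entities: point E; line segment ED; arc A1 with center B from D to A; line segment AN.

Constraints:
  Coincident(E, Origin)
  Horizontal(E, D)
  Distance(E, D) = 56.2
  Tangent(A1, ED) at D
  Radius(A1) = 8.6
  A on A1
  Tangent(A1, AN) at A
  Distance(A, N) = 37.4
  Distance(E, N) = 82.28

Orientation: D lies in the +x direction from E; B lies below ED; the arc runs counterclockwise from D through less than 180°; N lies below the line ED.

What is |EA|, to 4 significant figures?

50.70

Checks: ∠(BD, DE) = 90.00° ✓; |BD| = 8.600 ✓; |BA| = 8.600 ✓; ∠(BA, AN) = 90.00° ✓; |AN| = 37.40 ✓; |EN| = 82.28 ✓.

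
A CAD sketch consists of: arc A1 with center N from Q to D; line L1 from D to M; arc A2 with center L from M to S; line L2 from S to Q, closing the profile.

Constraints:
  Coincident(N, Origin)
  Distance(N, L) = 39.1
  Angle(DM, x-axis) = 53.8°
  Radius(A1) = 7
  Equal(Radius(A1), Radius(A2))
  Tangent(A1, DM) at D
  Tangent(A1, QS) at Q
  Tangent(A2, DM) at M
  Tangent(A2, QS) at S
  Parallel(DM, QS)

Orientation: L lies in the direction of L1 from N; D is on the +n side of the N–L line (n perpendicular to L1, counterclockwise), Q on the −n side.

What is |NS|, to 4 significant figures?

39.72

The slot axis is L1's direction at 53.8°, so u = (cos 53.8°, sin 53.8°) = (0.5906, 0.8070) and n = (−sin 53.8°, cos 53.8°) = (-0.8070, 0.5906). N is at the origin and L lies 39.1 along u from N, so L = 39.1·u = (23.09, 31.55). Tangency of A1 to both parallel lines with radius 7.0 puts D and Q at N ± 7.0·n: D = (-5.649, 4.134), Q = (5.649, -4.134). Equal radii place M and S the same way about L: M = L + 7.0·n = (17.44, 35.69), S = L − 7.0·n = (28.74, 27.42). Then |NS| = |S − N| = 39.72.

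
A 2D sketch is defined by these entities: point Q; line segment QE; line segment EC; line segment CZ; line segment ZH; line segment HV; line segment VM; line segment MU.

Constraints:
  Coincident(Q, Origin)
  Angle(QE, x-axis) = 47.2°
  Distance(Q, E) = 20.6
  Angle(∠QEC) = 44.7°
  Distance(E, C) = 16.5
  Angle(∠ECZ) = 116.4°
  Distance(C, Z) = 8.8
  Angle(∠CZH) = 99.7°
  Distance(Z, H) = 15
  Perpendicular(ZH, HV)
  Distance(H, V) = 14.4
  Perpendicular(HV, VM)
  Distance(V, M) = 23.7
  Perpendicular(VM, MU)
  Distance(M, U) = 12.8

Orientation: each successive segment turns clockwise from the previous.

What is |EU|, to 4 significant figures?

26.54

Q is at the origin; QE runs at 47.2° with length 20.6, so E = (14.00, 15.11). ∠QEC = 44.7° gives EC at -88.10° from the x-axis; with |EC| = 16.5, C = (14.54, -1.376). ∠ECZ = 116.4° gives CZ at -151.7° from the x-axis; with |CZ| = 8.8, Z = (6.795, -5.548). ∠CZH = 99.7° gives ZH at 128.0° from the x-axis; with |ZH| = 15.0, H = (-2.440, 6.272). The perpendicularity gives HV at right angles to ZH, so HV runs at 38.00°; with |HV| = 14.4, V = (8.908, 15.14). The perpendicularity gives VM at right angles to HV, so VM runs at -52.00°; with |VM| = 23.7, M = (23.50, -3.538). VM is perpendicular to MU, so MU runs at -142.0°; with |MU| = 12.8, U = (13.41, -11.42). Then |EU| = |U − E| = 26.54.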